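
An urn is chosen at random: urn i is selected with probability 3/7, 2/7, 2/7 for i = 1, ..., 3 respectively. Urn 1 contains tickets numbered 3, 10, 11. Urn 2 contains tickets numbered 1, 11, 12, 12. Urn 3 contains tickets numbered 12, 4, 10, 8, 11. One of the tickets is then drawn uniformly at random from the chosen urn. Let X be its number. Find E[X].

60/7

E[X | urn 1] = (3+10+11)/3 = 8.
E[X | urn 2] = (1+11+12+12)/4 = 9.
E[X | urn 3] = (12+4+10+8+11)/5 = 9.
E[X] = (3/7)·(8) + (2/7)·(9) + (2/7)·(9) = 60/7.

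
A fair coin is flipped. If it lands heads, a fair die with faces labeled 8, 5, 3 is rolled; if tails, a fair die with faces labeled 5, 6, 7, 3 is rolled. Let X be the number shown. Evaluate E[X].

E[X | heads] = (8+5+3)/3 = 16/3.
E[X | tails] = (5+6+7+3)/4 = 21/4.
By the law of total expectation,
E[X] = (1/2)·(16/3) + (1/2)·(21/4) = 127/24.

127/24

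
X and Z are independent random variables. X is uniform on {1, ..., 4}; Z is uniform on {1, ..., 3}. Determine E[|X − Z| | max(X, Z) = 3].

6/5

P(max(X, Z) = 3) = 5/12.
Summing |X−Z|·P(x,y) over outcomes with max(X, Z) = 3 gives 1/2.
E[|X − Z| | max(X, Z) = 3] = (1/2) / (5/12) = 6/5.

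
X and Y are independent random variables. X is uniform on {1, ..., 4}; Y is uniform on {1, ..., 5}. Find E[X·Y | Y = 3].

Outcomes with Y = 3: (1,3), (2,3), (3,3), (4,3), each with probability 1/20.
E[X·Y | Y = 3] = (3 + 6 + 9 + 12) / 4 = 15/2.

15/2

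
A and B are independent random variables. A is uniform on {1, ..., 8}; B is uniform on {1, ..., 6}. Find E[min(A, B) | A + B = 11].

P(A + B = 11) = 1/12.
Summing min(A,B)·P(x,y) over outcomes with A + B = 11 gives 17/48.
E[min(A, B) | A + B = 11] = (17/48) / (1/12) = 17/4.

17/4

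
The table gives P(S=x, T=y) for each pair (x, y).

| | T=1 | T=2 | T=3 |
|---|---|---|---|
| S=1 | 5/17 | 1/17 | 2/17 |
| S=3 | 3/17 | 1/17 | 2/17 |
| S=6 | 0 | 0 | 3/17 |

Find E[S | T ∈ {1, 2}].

9/5

P(T ∈ {1, 2}) = 10/17.
Σ S·P over the event = 1·(5/17) + 1·(1/17) + 3·(3/17) + 3·(1/17) = 18/17.
E[S | T ∈ {1, 2}] = (18/17) / (10/17) = 9/5.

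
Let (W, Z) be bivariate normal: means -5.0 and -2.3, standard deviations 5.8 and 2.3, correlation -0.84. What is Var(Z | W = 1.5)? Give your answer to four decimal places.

1.5574

For a bivariate normal, Var(Z | W=x) = σ_Z²(1 − ρ²).
Var(Z | W=1.5) = (2.3)²·(1 − (-0.84)²) = 5.29·0.2944 = 1.5574.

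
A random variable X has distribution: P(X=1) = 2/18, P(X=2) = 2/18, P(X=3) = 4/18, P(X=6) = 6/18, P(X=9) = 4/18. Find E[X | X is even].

5

P(X is even) = 4/9.
Σ over the event: 2·1/9 + 6·1/3 = 20/9.
E[X | X is even] = (20/9) / (4/9) = 5.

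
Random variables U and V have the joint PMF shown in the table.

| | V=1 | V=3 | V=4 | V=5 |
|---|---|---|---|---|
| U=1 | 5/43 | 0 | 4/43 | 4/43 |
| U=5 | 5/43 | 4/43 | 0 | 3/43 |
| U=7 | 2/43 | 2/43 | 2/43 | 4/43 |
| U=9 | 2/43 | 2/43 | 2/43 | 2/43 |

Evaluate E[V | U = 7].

18/5

P(U = 7) = 10/43.
Σ V·P over the event = 1·(2/43) + 3·(2/43) + 4·(2/43) + 5·(4/43) = 36/43.
E[V | U = 7] = (36/43) / (10/43) = 18/5.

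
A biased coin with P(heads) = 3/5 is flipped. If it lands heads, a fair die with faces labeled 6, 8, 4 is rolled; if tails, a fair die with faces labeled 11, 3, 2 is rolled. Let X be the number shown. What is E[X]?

86/15

E[X | heads] = (6+8+4)/3 = 6.
E[X | tails] = (11+3+2)/3 = 16/3.
By the law of total expectation,
E[X] = (3/5)·(6) + (2/5)·(16/3) = 86/15.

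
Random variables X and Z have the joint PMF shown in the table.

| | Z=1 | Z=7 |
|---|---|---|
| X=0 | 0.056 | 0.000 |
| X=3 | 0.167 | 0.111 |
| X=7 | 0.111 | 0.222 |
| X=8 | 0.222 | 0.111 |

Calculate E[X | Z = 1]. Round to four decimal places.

5.4928

P(Z = 1) = 0.556.
Σ X·P over the event = 0·(0.056) + 3·(0.167) + 7·(0.111) + 8·(0.222) = 3.054.
E[X | Z = 1] = (3.054) / (0.556) = 5.4928.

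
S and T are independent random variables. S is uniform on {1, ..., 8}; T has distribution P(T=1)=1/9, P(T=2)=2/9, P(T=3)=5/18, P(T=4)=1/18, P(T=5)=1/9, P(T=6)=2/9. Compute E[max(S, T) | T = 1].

P(T = 1) = 1/9.
Summing max(S,T)·P(x,y) over outcomes with T = 1 gives 1/2.
E[max(S, T) | T = 1] = (1/2) / (1/9) = 9/2.

9/2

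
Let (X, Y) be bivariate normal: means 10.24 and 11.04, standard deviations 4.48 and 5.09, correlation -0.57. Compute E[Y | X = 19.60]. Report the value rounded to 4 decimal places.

For a bivariate normal, E[Y | X=x] = μ_Y + ρ·(σ_Y/σ_X)·(x − μ_X).
E[Y | X=19.60] = 11.04 + (-0.57)·(5.09/4.48)·(19.60 − (10.24)) = 11.04 + (-0.64761)·(9.36) = 4.9784.

4.9784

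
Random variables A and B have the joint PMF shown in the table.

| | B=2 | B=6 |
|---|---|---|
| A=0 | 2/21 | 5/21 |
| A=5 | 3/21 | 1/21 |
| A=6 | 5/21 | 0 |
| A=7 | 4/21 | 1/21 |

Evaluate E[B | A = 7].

14/5

P(A = 7) = 5/21.
Σ B·P over the event = 2·(4/21) + 6·(1/21) = 2/3.
E[B | A = 7] = (2/3) / (5/21) = 14/5.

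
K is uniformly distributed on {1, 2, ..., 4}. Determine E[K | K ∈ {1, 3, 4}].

8/3

P(K ∈ {1, 3, 4}) = 3/4.
Σ over the event: 1·1/4 + 3·1/4 + 4·1/4 = 2.
E[K | K ∈ {1, 3, 4}] = (2) / (3/4) = 8/3.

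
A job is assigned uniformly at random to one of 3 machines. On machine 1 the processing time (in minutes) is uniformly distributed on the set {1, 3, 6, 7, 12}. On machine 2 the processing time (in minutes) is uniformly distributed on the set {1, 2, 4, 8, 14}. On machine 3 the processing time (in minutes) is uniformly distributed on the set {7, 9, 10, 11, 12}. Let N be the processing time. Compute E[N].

E[N | machine 1] = (1+3+6+7+12)/5 = 29/5.
E[N | machine 2] = (1+2+4+8+14)/5 = 29/5.
E[N | machine 3] = (7+9+10+11+12)/5 = 49/5.
By the law of total expectation,
E[N] = (1/3)·(29/5) + (1/3)·(29/5) + (1/3)·(49/5) = 107/15.

107/15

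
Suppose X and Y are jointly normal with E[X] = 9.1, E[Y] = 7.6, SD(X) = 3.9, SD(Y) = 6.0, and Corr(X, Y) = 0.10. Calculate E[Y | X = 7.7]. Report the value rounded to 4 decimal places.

The regression of Y on X has slope ρ·σ_Y/σ_X and passes through (μ_X, μ_Y).
E[Y | X=7.7] = 7.6 + (0.10)·(6.0/3.9)·(7.7 − (9.1)) = 7.6 + (0.15385)·(-1.4) = 7.3846.

7.3846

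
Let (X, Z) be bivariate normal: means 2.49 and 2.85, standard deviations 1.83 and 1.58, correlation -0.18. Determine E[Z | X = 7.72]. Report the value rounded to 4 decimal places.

For a bivariate normal, E[Z | X=x] = μ_Z + ρ·(σ_Z/σ_X)·(x − μ_X).
E[Z | X=7.72] = 2.85 + (-0.18)·(1.58/1.83)·(7.72 − (2.49)) = 2.85 + (-0.15541)·(5.23) = 2.0372.

2.0372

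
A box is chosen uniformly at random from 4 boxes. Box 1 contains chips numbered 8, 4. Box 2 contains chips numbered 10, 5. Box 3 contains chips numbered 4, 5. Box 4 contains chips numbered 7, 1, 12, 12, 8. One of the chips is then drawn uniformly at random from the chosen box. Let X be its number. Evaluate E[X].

13/2

E[X | box 1] = (8+4)/2 = 6.
E[X | box 2] = (10+5)/2 = 15/2.
E[X | box 3] = (4+5)/2 = 9/2.
E[X | box 4] = (7+1+12+12+8)/5 = 8.
E[X] = (1/4)·(6) + (1/4)·(15/2) + (1/4)·(9/2) + (1/4)·(8) = 13/2.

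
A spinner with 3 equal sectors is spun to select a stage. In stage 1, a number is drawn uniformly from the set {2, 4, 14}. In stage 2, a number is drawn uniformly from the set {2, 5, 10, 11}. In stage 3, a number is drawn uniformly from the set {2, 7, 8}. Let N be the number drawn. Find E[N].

58/9

E[N | stage 1] = (2+4+14)/3 = 20/3.
E[N | stage 2] = (2+5+10+11)/4 = 7.
E[N | stage 3] = (2+7+8)/3 = 17/3.
E[N] = (1/3)·(20/3) + (1/3)·(7) + (1/3)·(17/3) = 58/9.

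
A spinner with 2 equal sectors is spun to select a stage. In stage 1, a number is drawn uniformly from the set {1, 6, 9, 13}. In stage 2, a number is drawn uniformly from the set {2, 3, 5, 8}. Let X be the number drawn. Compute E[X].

47/8

E[X | stage 1] = (1+6+9+13)/4 = 29/4.
E[X | stage 2] = (2+3+5+8)/4 = 9/2.
By the law of total expectation,
E[X] = (1/2)·(29/4) + (1/2)·(9/2) = 47/8.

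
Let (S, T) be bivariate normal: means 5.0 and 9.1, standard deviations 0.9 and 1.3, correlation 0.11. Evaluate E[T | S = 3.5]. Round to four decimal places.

8.8617

E[T | S=x] = μ_T + ρ(σ_T/σ_S)(x − μ_S) for jointly normal variables.
E[T | S=3.5] = 9.1 + (0.11)·(1.3/0.9)·(3.5 − (5.0)) = 9.1 + (0.15889)·(-1.5) = 8.8617.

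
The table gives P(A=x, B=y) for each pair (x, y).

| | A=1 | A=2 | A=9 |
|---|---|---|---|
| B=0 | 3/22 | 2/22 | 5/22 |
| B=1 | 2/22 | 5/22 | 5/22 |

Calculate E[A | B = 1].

P(B = 1) = 6/11.
Σ A·P over the event = 1·(2/22) + 2·(5/22) + 9·(5/22) = 57/22.
E[A | B = 1] = (57/22) / (6/11) = 19/4.

19/4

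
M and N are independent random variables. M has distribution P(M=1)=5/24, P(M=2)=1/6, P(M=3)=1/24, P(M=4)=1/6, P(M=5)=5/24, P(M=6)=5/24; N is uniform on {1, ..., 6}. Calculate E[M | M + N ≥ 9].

115/22

P(M + N ≥ 9) = 11/36.
Summing M·P(x,y) over outcomes with M + N ≥ 9 gives 115/72.
E[M | M + N ≥ 9] = (115/72) / (11/36) = 115/22.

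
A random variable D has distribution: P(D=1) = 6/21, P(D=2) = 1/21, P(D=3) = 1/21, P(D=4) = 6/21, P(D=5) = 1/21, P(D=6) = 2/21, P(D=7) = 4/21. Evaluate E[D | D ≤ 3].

P(D ≤ 3) = 8/21.
Σ over the event: 1·2/7 + 2·1/21 + 3·1/21 = 11/21.
E[D | D ≤ 3] = (11/21) / (8/21) = 11/8.

11/8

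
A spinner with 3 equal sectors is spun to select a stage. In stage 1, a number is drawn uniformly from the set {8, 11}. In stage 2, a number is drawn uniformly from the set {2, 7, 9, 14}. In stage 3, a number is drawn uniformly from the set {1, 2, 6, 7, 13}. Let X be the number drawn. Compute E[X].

E[X | stage 1] = (8+11)/2 = 19/2.
E[X | stage 2] = (2+7+9+14)/4 = 8.
E[X | stage 3] = (1+2+6+7+13)/5 = 29/5.
By the law of total expectation,
E[X] = (1/3)·(19/2) + (1/3)·(8) + (1/3)·(29/5) = 233/30.

233/30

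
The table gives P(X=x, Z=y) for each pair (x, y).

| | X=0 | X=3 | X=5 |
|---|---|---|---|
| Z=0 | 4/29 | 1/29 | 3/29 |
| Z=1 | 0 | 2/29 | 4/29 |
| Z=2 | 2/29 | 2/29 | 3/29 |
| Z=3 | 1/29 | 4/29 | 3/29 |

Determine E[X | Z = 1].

13/3

P(Z = 1) = 6/29.
Σ X·P over the event = 3·(2/29) + 5·(4/29) = 26/29.
E[X | Z = 1] = (26/29) / (6/29) = 13/3.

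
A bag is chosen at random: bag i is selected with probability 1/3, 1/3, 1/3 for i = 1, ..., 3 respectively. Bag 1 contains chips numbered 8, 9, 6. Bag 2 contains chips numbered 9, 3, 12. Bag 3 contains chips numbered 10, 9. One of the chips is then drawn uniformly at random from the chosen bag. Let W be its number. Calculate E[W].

151/18

E[W | bag 1] = (8+9+6)/3 = 23/3.
E[W | bag 2] = (9+3+12)/3 = 8.
E[W | bag 3] = (10+9)/2 = 19/2.
By the law of total expectation,
E[W] = (1/3)·(23/3) + (1/3)·(8) + (1/3)·(19/2) = 151/18.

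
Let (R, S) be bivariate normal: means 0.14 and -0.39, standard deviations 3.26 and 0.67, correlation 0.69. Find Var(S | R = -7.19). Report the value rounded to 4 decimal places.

0.2352

Var(S | R=x) = (1 − ρ²)·σ_S².
Var(S | R=-7.19) = (0.67)²·(1 − (0.69)²) = 0.4489·0.5239 = 0.2352.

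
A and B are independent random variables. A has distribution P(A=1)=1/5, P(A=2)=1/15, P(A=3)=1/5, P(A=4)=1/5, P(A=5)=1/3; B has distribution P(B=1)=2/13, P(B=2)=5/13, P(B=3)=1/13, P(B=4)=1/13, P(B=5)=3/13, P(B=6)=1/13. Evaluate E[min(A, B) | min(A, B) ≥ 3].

43/11

P(min(A, B) ≥ 3) = 22/65.
Summing min(A,B)·P(x,y) over outcomes with min(A, B) ≥ 3 gives 86/65.
E[min(A, B) | min(A, B) ≥ 3] = (86/65) / (22/65) = 43/11.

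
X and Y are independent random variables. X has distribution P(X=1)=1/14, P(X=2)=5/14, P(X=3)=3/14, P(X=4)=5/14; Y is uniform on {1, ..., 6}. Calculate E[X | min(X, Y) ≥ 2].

3

P(min(X, Y) ≥ 2) = 65/84.
Summing X·P(x,y) over outcomes with min(X, Y) ≥ 2 gives 65/28.
E[X | min(X, Y) ≥ 2] = (65/28) / (65/84) = 3.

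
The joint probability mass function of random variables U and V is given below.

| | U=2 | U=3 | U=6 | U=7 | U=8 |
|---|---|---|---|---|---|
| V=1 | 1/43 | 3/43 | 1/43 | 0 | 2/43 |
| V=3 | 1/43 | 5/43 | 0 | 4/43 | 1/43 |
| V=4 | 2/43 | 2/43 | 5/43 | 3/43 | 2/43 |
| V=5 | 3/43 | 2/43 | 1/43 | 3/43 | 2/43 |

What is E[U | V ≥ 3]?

P(V ≥ 3) = 36/43.
Summing U·P(U=x,V=y) over the conditioning event gives 185/43.
E[U | V ≥ 3] = (185/43) / (36/43) = 185/36.

185/36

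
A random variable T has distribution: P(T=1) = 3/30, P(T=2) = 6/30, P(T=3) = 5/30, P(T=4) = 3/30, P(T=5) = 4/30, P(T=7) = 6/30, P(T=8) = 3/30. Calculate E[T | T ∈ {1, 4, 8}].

P(T ∈ {1, 4, 8}) = 3/10.
Σ over the event: 1·1/10 + 4·1/10 + 8·1/10 = 13/10.
E[T | T ∈ {1, 4, 8}] = (13/10) / (3/10) = 13/3.

13/3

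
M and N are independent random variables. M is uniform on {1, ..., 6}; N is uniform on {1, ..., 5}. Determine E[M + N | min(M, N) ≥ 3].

17/2

P(min(M, N) ≥ 3) = 2/5.
Summing (M+N)·P(x,y) over outcomes with min(M, N) ≥ 3 gives 17/5.
E[M + N | min(M, N) ≥ 3] = (17/5) / (2/5) = 17/2.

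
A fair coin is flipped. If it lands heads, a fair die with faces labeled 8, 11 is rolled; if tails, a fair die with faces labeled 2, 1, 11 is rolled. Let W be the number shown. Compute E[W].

E[W | heads] = (8+11)/2 = 19/2.
E[W | tails] = (2+1+11)/3 = 14/3.
By the law of total expectation,
E[W] = (1/2)·(19/2) + (1/2)·(14/3) = 85/12.

85/12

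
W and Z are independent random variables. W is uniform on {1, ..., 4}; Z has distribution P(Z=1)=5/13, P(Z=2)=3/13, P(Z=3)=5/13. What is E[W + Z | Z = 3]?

P(Z = 3) = 5/13.
Summing (W+Z)·P(x,y) over outcomes with Z = 3 gives 55/26.
E[W + Z | Z = 3] = (55/26) / (5/13) = 11/2.

11/2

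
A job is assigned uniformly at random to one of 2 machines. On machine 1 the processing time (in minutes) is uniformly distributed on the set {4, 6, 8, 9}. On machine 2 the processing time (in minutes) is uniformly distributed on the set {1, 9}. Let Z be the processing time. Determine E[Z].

E[Z | machine 1] = (4+6+8+9)/4 = 27/4.
E[Z | machine 2] = (1+9)/2 = 5.
By the law of total expectation,
E[Z] = (1/2)·(27/4) + (1/2)·(5) = 47/8.

47/8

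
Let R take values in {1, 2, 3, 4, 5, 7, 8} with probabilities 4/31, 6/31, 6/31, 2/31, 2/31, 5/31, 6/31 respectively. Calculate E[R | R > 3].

P(R > 3) = 15/31.
Σ over the event: 4·2/31 + 5·2/31 + 7·5/31 + 8·6/31 = 101/31.
E[R | R > 3] = (101/31) / (15/31) = 101/15.

101/15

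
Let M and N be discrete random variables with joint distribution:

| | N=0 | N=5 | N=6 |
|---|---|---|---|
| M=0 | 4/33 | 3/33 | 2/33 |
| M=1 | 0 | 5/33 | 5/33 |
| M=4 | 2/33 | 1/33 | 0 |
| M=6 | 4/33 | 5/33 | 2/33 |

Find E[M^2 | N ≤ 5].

377/24

P(N ≤ 5) = 8/11.
Σ M^2·P over the event = 0·(4/33) + 0·(3/33) + 1·(5/33) + 16·(2/33) + 16·(1/33) + 36·(4/33) + 36·(5/33) = 377/33.
E[M^2 | N ≤ 5] = (377/33) / (8/11) = 377/24.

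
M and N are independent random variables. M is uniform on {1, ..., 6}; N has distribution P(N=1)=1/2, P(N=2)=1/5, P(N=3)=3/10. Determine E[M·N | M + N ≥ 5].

327/38

P(M + N ≥ 5) = 19/30.
Summing MN·P(x,y) over outcomes with M + N ≥ 5 gives 109/20.
E[M·N | M + N ≥ 5] = (109/20) / (19/30) = 327/38.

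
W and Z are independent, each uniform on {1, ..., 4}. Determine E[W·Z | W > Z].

P(W > Z) = 3/8.
Summing WZ·P(x,y) over outcomes with W > Z gives 35/16.
E[W·Z | W > Z] = (35/16) / (3/8) = 35/6.

35/6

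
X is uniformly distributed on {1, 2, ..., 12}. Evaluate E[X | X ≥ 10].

11

Given X ≥ 10, X is equally likely to be any of {10, 11, 12}.
E[X | X ≥ 10] = (10 + 11 + 12) / 3 = 11.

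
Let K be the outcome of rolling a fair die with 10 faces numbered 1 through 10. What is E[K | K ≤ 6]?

7/2

Given K ≤ 6, K is equally likely to be any of {1, 2, 3, 4, 5, 6}.
E[K | K ≤ 6] = (1 + 2 + 3 + 4 + 5 + 6) / 6 = 7/2.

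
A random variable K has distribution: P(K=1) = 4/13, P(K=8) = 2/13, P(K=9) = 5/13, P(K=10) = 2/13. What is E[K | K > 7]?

9

P(K > 7) = 9/13.
Σ over the event: 8·2/13 + 9·5/13 + 10·2/13 = 81/13.
E[K | K > 7] = (81/13) / (9/13) = 9.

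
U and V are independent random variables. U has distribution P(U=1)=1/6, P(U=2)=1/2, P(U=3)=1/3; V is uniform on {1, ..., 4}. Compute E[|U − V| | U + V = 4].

1

P(U + V = 4) = 1/4.
Summing |U−V|·P(x,y) over outcomes with U + V = 4 gives 1/4.
E[|U − V| | U + V = 4] = (1/4) / (1/4) = 1.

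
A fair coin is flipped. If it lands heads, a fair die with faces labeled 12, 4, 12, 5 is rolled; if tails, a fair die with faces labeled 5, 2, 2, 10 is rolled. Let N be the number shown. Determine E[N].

E[N | heads] = (12+4+12+5)/4 = 33/4.
E[N | tails] = (5+2+2+10)/4 = 19/4.
By the law of total expectation,
E[N] = (1/2)·(33/4) + (1/2)·(19/4) = 13/2.

13/2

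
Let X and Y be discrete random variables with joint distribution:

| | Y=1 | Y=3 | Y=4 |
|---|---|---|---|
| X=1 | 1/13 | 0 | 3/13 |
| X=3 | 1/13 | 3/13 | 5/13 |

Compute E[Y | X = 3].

P(X = 3) = 9/13.
Σ Y·P over the event = 1·(1/13) + 3·(3/13) + 4·(5/13) = 30/13.
E[Y | X = 3] = (30/13) / (9/13) = 10/3.

10/3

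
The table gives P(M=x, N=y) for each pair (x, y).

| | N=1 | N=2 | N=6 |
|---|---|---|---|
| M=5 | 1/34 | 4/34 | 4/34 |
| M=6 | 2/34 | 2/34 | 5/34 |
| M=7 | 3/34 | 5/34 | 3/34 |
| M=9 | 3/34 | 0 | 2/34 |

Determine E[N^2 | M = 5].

P(M = 5) = 9/34.
Summing N^2·P(M=x,N=y) over the conditioning event gives 161/34.
E[N^2 | M = 5] = (161/34) / (9/34) = 161/9.

161/9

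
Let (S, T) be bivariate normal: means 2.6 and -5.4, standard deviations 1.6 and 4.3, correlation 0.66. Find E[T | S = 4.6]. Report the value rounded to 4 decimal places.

For a bivariate normal, E[T | S=x] = μ_T + ρ·(σ_T/σ_S)·(x − μ_S).
E[T | S=4.6] = -5.4 + (0.66)·(4.3/1.6)·(4.6 − (2.6)) = -5.4 + (1.77375)·(2) = -1.8525.

-1.8525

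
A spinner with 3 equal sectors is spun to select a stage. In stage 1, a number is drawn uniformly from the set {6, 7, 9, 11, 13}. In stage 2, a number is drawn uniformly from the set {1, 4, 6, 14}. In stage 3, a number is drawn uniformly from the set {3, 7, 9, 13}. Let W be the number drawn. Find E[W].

469/60

E[W | stage 1] = (6+7+9+11+13)/5 = 46/5.
E[W | stage 2] = (1+4+6+14)/4 = 25/4.
E[W | stage 3] = (3+7+9+13)/4 = 8.
E[W] = (1/3)·(46/5) + (1/3)·(25/4) + (1/3)·(8) = 469/60.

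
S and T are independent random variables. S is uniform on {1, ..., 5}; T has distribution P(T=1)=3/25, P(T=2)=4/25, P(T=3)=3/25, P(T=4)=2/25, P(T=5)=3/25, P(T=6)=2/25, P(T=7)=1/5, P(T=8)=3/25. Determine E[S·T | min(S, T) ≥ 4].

141/5

P(min(S, T) ≥ 4) = 6/25.
Summing ST·P(x,y) over outcomes with min(S, T) ≥ 4 gives 846/125.
E[S·T | min(S, T) ≥ 4] = (846/125) / (6/25) = 141/5.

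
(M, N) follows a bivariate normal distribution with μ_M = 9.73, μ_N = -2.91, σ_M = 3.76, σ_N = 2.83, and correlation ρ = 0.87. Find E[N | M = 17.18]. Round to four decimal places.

E[N | M=x] = μ_N + ρ(σ_N/σ_M)(x − μ_M) for jointly normal variables.
E[N | M=17.18] = -2.91 + (0.87)·(2.83/3.76)·(17.18 − (9.73)) = -2.91 + (0.654814)·(7.45) = 1.9684.

1.9684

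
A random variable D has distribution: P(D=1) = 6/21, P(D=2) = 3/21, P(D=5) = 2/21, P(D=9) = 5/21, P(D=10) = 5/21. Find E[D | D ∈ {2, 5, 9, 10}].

37/5

P(D ∈ {2, 5, 9, 10}) = 5/7.
Σ over the event: 2·1/7 + 5·2/21 + 9·5/21 + 10·5/21 = 37/7.
E[D | D ∈ {2, 5, 9, 10}] = (37/7) / (5/7) = 37/5.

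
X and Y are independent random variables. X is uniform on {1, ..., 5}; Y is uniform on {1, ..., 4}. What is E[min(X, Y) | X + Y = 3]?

Outcomes with X + Y = 3: (1,2), (2,1), each with probability 1/20.
E[min(X, Y) | X + Y = 3] = (1 + 1) / 2 = 1.

1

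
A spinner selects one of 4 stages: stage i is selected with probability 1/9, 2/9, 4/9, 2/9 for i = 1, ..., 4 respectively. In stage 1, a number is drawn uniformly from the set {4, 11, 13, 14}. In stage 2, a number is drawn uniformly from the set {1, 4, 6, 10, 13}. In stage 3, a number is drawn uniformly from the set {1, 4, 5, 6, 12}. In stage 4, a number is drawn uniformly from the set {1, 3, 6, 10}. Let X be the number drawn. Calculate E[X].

113/18

E[X | stage 1] = (4+11+13+14)/4 = 21/2.
E[X | stage 2] = (1+4+6+10+13)/5 = 34/5.
E[X | stage 3] = (1+4+5+6+12)/5 = 28/5.
E[X | stage 4] = (1+3+6+10)/4 = 5.
By the law of total expectation,
E[X] = (1/9)·(21/2) + (2/9)·(34/5) + (4/9)·(28/5) + (2/9)·(5) = 113/18.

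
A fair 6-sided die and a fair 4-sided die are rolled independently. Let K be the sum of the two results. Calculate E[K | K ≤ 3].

P(K ≤ 3) = 1/8.
Σ over the event: 2·1/24 + 3·1/12 = 1/3.
E[K | K ≤ 3] = (1/3) / (1/8) = 8/3.

8/3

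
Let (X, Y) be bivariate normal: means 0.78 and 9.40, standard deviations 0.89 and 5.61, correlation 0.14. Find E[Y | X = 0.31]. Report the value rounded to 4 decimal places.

For a bivariate normal, E[Y | X=x] = μ_Y + ρ·(σ_Y/σ_X)·(x − μ_X).
E[Y | X=0.31] = 9.40 + (0.14)·(5.61/0.89)·(0.31 − (0.78)) = 9.40 + (0.88247)·(-0.47) = 8.9852.

8.9852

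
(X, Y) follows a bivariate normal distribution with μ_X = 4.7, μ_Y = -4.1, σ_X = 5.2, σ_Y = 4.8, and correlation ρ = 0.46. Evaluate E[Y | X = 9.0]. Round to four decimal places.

-2.2742

The regression of Y on X has slope ρ·σ_Y/σ_X and passes through (μ_X, μ_Y).
E[Y | X=9.0] = -4.1 + (0.46)·(4.8/5.2)·(9.0 − (4.7)) = -4.1 + (0.424615)·(4.3) = -2.2742.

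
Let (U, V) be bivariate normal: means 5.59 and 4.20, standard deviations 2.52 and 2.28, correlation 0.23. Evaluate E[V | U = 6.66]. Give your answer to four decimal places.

4.4227

For a bivariate normal, E[V | U=x] = μ_V + ρ·(σ_V/σ_U)·(x − μ_U).
E[V | U=6.66] = 4.20 + (0.23)·(2.28/2.52)·(6.66 − (5.59)) = 4.20 + (0.2081)·(1.07) = 4.4227.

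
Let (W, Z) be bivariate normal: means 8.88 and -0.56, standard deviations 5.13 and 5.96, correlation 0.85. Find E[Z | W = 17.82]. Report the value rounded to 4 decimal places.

The regression of Z on W has slope ρ·σ_Z/σ_W and passes through (μ_W, μ_Z).
E[Z | W=17.82] = -0.56 + (0.85)·(5.96/5.13)·(17.82 − (8.88)) = -0.56 + (0.987524)·(8.94) = 8.2685.

8.2685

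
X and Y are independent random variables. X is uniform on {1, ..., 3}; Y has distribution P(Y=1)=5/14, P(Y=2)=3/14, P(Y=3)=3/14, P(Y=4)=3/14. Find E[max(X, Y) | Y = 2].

7/3

P(Y = 2) = 3/14.
Summing max(X,Y)·P(x,y) over outcomes with Y = 2 gives 1/2.
E[max(X, Y) | Y = 2] = (1/2) / (3/14) = 7/3.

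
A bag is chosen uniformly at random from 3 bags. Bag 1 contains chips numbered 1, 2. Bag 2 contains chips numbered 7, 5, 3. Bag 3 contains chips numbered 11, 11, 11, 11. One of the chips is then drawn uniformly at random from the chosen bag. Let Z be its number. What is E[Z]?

35/6

E[Z | bag 1] = (1+2)/2 = 3/2.
E[Z | bag 2] = (7+5+3)/3 = 5.
E[Z | bag 3] = (11+11+11+11)/4 = 11.
By the law of total expectation,
E[Z] = (1/3)·(3/2) + (1/3)·(5) + (1/3)·(11) = 35/6.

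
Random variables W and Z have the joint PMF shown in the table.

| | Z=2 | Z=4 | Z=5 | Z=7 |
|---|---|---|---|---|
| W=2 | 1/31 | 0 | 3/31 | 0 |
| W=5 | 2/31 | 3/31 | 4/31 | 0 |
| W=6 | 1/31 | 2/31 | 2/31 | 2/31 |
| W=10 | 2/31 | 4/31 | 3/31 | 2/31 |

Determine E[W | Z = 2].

P(Z = 2) = 6/31.
Σ W·P over the event = 2·(1/31) + 5·(2/31) + 6·(1/31) + 10·(2/31) = 38/31.
E[W | Z = 2] = (38/31) / (6/31) = 19/3.

19/3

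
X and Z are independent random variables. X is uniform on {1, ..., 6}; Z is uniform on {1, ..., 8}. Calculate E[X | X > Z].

P(X > Z) = 5/16.
Summing X·P(x,y) over outcomes with X > Z gives 35/24.
E[X | X > Z] = (35/24) / (5/16) = 14/3.

14/3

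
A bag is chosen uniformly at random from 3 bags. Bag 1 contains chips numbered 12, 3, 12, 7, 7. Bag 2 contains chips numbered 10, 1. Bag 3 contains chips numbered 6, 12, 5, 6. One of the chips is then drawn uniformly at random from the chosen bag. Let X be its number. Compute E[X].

419/60

E[X | bag 1] = (12+3+12+7+7)/5 = 41/5.
E[X | bag 2] = (10+1)/2 = 11/2.
E[X | bag 3] = (6+12+5+6)/4 = 29/4.
E[X] = (1/3)·(41/5) + (1/3)·(11/2) + (1/3)·(29/4) = 419/60.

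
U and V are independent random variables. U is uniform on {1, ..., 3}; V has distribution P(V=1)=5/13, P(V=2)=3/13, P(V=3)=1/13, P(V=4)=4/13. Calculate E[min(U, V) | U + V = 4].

P(U + V = 4) = 3/13.
Summing min(U,V)·P(x,y) over outcomes with U + V = 4 gives 4/13.
E[min(U, V) | U + V = 4] = (4/13) / (3/13) = 4/3.

4/3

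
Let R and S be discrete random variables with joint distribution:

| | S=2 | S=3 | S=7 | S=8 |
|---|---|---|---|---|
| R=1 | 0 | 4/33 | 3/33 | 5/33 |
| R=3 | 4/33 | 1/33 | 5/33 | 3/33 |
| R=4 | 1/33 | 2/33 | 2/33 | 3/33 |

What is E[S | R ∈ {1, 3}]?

143/25

P(R ∈ {1, 3}) = 25/33.
Summing S·P(R=x,S=y) over the conditioning event gives 13/3.
E[S | R ∈ {1, 3}] = (13/3) / (25/33) = 143/25.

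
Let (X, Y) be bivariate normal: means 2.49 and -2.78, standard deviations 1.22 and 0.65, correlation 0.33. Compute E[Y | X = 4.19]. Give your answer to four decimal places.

For a bivariate normal, E[Y | X=x] = μ_Y + ρ·(σ_Y/σ_X)·(x − μ_X).
E[Y | X=4.19] = -2.78 + (0.33)·(0.65/1.22)·(4.19 − (2.49)) = -2.78 + (0.17582)·(1.7) = -2.4811.

-2.4811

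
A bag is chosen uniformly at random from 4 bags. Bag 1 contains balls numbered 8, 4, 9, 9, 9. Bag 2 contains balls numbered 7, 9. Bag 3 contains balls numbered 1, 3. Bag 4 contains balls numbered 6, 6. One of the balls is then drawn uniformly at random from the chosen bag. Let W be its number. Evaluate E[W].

E[W | bag 1] = (8+4+9+9+9)/5 = 39/5.
E[W | bag 2] = (7+9)/2 = 8.
E[W | bag 3] = (1+3)/2 = 2.
E[W | bag 4] = (6+6)/2 = 6.
E[W] = (1/4)·(39/5) + (1/4)·(8) + (1/4)·(2) + (1/4)·(6) = 119/20.

119/20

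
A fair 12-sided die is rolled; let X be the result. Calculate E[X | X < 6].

Given X < 6, X is equally likely to be any of {1, 2, 3, 4, 5}.
E[X | X < 6] = (1 + 2 + 3 + 4 + 5) / 5 = 3.

3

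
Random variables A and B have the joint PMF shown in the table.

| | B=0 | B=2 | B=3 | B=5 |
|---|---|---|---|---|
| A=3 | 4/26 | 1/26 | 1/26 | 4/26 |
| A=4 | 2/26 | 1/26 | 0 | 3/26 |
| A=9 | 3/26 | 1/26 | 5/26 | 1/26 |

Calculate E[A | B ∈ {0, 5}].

80/17

P(B ∈ {0, 5}) = 17/26.
Σ A·P over the event = 3·(4/26) + 3·(4/26) + 4·(2/26) + 4·(3/26) + 9·(3/26) + 9·(1/26) = 40/13.
E[A | B ∈ {0, 5}] = (40/13) / (17/26) = 80/17.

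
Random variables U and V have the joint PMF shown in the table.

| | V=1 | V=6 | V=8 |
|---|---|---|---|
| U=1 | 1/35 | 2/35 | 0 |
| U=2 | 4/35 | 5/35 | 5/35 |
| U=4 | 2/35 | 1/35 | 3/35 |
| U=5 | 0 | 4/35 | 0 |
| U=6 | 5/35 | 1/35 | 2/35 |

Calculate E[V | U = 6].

27/8

P(U = 6) = 8/35.
Summing V·P(U=x,V=y) over the conditioning event gives 27/35.
E[V | U = 6] = (27/35) / (8/35) = 27/8.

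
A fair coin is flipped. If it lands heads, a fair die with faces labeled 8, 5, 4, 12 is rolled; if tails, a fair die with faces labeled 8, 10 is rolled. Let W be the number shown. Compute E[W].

E[W | heads] = (8+5+4+12)/4 = 29/4.
E[W | tails] = (8+10)/2 = 9.
By the law of total expectation,
E[W] = (1/2)·(29/4) + (1/2)·(9) = 65/8.

65/8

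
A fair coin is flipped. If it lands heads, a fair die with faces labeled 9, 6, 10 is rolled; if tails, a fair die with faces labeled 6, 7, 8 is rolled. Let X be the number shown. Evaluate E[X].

23/3

E[X | heads] = (9+6+10)/3 = 25/3.
E[X | tails] = (6+7+8)/3 = 7.
E[X] = (1/2)·(25/3) + (1/2)·(7) = 23/3.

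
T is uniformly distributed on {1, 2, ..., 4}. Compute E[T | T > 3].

Given T > 3, T is equally likely to be any of {4}.
E[T | T > 3] = (4) / 1 = 4.

4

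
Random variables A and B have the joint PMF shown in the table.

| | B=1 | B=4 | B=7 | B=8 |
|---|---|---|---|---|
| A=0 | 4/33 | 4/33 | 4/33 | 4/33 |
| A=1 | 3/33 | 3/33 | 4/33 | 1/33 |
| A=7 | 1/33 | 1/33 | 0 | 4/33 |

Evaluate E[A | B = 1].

5/4

P(B = 1) = 8/33.
Σ A·P over the event = 0·(4/33) + 1·(3/33) + 7·(1/33) = 10/33.
E[A | B = 1] = (10/33) / (8/33) = 5/4.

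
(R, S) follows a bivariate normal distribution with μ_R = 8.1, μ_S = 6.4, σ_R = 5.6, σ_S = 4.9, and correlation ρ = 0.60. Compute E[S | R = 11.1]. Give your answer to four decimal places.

For a bivariate normal, E[S | R=x] = μ_S + ρ·(σ_S/σ_R)·(x − μ_R).
E[S | R=11.1] = 6.4 + (0.60)·(4.9/5.6)·(11.1 − (8.1)) = 6.4 + (0.525)·(3) = 7.9750.

7.9750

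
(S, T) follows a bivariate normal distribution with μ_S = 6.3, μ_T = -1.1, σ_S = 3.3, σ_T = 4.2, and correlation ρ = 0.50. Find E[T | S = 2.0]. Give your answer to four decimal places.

-3.8364

For a bivariate normal, E[T | S=x] = μ_T + ρ·(σ_T/σ_S)·(x − μ_S).
E[T | S=2.0] = -1.1 + (0.50)·(4.2/3.3)·(2.0 − (6.3)) = -1.1 + (0.636364)·(-4.3) = -3.8364.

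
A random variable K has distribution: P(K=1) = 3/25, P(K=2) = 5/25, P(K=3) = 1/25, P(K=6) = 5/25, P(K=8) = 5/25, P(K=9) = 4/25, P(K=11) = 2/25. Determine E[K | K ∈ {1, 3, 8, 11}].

68/11

P(K ∈ {1, 3, 8, 11}) = 11/25.
Σ over the event: 1·3/25 + 3·1/25 + 8·1/5 + 11·2/25 = 68/25.
E[K | K ∈ {1, 3, 8, 11}] = (68/25) / (11/25) = 68/11.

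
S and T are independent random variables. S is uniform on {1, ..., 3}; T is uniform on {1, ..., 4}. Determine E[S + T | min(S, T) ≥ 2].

11/2

Outcomes with min(S, T) ≥ 2: (2,2), (2,3), (2,4), (3,2), (3,3), (3,4), each with probability 1/12.
E[S + T | min(S, T) ≥ 2] = (4 + 5 + 6 + 5 + 6 + 7) / 6 = 11/2.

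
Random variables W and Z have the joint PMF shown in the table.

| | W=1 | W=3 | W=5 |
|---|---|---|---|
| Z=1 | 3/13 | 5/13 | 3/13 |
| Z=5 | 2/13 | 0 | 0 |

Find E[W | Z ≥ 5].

P(Z ≥ 5) = 2/13.
Σ W·P over the event = 1·(2/13) = 2/13.
E[W | Z ≥ 5] = (2/13) / (2/13) = 1.

1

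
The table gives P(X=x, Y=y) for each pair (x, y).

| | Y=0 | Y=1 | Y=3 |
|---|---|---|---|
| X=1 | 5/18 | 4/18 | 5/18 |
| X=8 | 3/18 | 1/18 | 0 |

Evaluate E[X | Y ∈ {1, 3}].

P(Y ∈ {1, 3}) = 5/9.
Σ X·P over the event = 1·(4/18) + 1·(5/18) + 8·(1/18) = 17/18.
E[X | Y ∈ {1, 3}] = (17/18) / (5/9) = 17/10.

17/10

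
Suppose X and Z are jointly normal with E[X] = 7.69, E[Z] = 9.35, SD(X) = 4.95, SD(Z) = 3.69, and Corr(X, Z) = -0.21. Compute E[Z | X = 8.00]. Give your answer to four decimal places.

9.3015

E[Z | X=x] = μ_Z + ρ(σ_Z/σ_X)(x − μ_X) for jointly normal variables.
E[Z | X=8.00] = 9.35 + (-0.21)·(3.69/4.95)·(8.00 − (7.69)) = 9.35 + (-0.15655)·(0.31) = 9.3015.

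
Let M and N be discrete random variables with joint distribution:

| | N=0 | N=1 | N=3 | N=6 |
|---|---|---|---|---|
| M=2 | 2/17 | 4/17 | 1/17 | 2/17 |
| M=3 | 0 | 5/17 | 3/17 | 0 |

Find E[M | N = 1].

23/9

P(N = 1) = 9/17.
Σ M·P over the event = 2·(4/17) + 3·(5/17) = 23/17.
E[M | N = 1] = (23/17) / (9/17) = 23/9.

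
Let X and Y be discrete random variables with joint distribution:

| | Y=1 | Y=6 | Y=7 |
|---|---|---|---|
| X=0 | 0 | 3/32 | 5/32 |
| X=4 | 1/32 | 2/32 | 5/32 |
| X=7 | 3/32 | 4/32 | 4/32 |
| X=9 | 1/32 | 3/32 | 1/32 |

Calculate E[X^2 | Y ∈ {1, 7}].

P(Y ∈ {1, 7}) = 5/8.
Σ X^2·P over the event = 0·(5/32) + 16·(1/32) + 16·(5/32) + 49·(3/32) + 49·(4/32) + 81·(1/32) + 81·(1/32) = 601/32.
E[X^2 | Y ∈ {1, 7}] = (601/32) / (5/8) = 601/20.

601/20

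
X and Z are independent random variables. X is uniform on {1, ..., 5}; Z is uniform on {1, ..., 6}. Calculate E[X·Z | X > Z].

17/2

Outcomes with X > Z: (2,1), (3,1), (3,2), (4,1), (4,2), (4,3), (5,1), (5,2), (5,3), (5,4), each with probability 1/30.
E[X·Z | X > Z] = (2 + 3 + 6 + 4 + 8 + 12 + 5 + 10 + 15 + 20) / 10 = 17/2.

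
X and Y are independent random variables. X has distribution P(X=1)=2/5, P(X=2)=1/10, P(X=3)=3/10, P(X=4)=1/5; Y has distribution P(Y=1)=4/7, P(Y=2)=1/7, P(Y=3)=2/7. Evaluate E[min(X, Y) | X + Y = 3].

1

P(X + Y = 3) = 4/35.
Summing min(X,Y)·P(x,y) over outcomes with X + Y = 3 gives 4/35.
E[min(X, Y) | X + Y = 3] = (4/35) / (4/35) = 1.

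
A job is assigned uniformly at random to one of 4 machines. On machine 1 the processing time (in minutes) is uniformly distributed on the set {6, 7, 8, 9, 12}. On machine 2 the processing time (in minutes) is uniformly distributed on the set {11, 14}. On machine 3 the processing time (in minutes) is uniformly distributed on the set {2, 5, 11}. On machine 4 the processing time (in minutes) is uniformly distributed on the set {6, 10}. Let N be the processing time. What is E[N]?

349/40

E[N | machine 1] = (6+7+8+9+12)/5 = 42/5.
E[N | machine 2] = (11+14)/2 = 25/2.
E[N | machine 3] = (2+5+11)/3 = 6.
E[N | machine 4] = (6+10)/2 = 8.
By the law of total expectation,
E[N] = (1/4)·(42/5) + (1/4)·(25/2) + (1/4)·(6) + (1/4)·(8) = 349/40.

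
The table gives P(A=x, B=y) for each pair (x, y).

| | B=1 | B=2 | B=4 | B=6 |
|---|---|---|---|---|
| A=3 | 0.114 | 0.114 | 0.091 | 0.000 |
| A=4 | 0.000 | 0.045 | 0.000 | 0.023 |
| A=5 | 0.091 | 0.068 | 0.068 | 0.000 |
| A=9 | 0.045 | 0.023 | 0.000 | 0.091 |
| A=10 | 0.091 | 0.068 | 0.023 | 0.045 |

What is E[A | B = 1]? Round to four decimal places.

P(B = 1) = 0.341.
Σ A·P over the event = 3·(0.114) + 5·(0.091) + 9·(0.045) + 10·(0.091) = 2.112.
E[A | B = 1] = (2.112) / (0.341) = 6.1935.

6.1935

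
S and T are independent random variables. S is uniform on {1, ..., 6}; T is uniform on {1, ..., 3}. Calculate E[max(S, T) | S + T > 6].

Outcomes with S + T > 6: (4,3), (5,2), (5,3), (6,1), (6,2), (6,3), each with probability 1/18.
E[max(S, T) | S + T > 6] = (4 + 5 + 5 + 6 + 6 + 6) / 6 = 16/3.

16/3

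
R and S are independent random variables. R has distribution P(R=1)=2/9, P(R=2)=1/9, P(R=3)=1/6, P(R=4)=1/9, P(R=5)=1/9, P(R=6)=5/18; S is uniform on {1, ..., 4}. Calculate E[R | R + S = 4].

17/9

P(R + S = 4) = 1/8.
Summing R·P(x,y) over outcomes with R + S = 4 gives 17/72.
E[R | R + S = 4] = (17/72) / (1/8) = 17/9.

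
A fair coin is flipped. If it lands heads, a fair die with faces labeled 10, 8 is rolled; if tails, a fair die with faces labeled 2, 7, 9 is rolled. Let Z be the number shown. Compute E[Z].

E[Z | heads] = (10+8)/2 = 9.
E[Z | tails] = (2+7+9)/3 = 6.
By the law of total expectation,
E[Z] = (1/2)·(9) + (1/2)·(6) = 15/2.

15/2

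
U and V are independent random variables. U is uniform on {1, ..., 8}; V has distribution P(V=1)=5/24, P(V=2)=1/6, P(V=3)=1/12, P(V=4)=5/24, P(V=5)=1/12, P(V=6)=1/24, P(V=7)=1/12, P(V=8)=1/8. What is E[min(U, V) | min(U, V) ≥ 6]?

P(min(U, V) ≥ 6) = 3/32.
Summing min(U,V)·P(x,y) over outcomes with min(U, V) ≥ 6 gives 121/192.
E[min(U, V) | min(U, V) ≥ 6] = (121/192) / (3/32) = 121/18.

121/18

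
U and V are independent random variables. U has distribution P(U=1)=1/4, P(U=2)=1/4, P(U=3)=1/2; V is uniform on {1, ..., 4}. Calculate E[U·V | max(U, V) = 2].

P(max(U, V) = 2) = 3/16.
Summing UV·P(x,y) over outcomes with max(U, V) = 2 gives 1/2.
E[U·V | max(U, V) = 2] = (1/2) / (3/16) = 8/3.

8/3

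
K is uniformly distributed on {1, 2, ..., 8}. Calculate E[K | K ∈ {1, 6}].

P(K ∈ {1, 6}) = 1/4.
Σ over the event: 1·1/8 + 6·1/8 = 7/8.
E[K | K ∈ {1, 6}] = (7/8) / (1/4) = 7/2.

7/2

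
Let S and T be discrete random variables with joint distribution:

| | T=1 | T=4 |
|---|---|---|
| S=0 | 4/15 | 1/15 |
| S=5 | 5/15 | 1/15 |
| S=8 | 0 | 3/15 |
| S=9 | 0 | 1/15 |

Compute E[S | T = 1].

P(T = 1) = 3/5.
Σ S·P over the event = 0·(4/15) + 5·(5/15) = 5/3.
E[S | T = 1] = (5/3) / (3/5) = 25/9.

25/9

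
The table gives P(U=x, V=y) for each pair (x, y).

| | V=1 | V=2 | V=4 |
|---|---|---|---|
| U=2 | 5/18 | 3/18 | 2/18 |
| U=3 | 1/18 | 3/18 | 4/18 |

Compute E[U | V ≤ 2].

P(V ≤ 2) = 2/3.
Σ U·P over the event = 2·(5/18) + 2·(3/18) + 3·(1/18) + 3·(3/18) = 14/9.
E[U | V ≤ 2] = (14/9) / (2/3) = 7/3.

7/3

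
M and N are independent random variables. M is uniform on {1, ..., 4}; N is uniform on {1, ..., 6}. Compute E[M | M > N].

P(M > N) = 1/4.
Summing M·P(x,y) over outcomes with M > N gives 5/6.
E[M | M > N] = (5/6) / (1/4) = 10/3.

10/3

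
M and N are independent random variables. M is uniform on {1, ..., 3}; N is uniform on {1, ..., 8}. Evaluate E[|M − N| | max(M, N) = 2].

2/3

Outcomes with max(M, N) = 2: (1,2), (2,1), (2,2), each with probability 1/24.
E[|M − N| | max(M, N) = 2] = (1 + 1 + 0) / 3 = 2/3.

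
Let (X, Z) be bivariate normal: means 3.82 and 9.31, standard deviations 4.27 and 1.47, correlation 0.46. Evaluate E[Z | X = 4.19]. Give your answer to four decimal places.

The regression of Z on X has slope ρ·σ_Z/σ_X and passes through (μ_X, μ_Z).
E[Z | X=4.19] = 9.31 + (0.46)·(1.47/4.27)·(4.19 − (3.82)) = 9.31 + (0.15836)·(0.37) = 9.3686.

9.3686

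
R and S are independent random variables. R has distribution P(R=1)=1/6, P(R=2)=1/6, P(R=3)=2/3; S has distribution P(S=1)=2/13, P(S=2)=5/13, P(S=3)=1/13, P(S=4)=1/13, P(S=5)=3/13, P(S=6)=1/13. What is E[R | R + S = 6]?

17/8

P(R + S = 6) = 4/39.
Summing R·P(x,y) over outcomes with R + S = 6 gives 17/78.
E[R | R + S = 6] = (17/78) / (4/39) = 17/8.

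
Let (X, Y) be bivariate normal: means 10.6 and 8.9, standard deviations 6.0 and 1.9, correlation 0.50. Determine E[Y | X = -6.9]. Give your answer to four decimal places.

6.1292

The regression of Y on X has slope ρ·σ_Y/σ_X and passes through (μ_X, μ_Y).
E[Y | X=-6.9] = 8.9 + (0.50)·(1.9/6.0)·(-6.9 − (10.6)) = 8.9 + (0.15833)·(-17.5) = 6.1292.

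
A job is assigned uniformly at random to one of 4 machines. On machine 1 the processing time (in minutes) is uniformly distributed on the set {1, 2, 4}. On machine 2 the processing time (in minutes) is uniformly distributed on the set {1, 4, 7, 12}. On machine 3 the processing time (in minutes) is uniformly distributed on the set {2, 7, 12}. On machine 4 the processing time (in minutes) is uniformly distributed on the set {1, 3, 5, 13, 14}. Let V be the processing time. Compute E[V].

E[V | machine 1] = (1+2+4)/3 = 7/3.
E[V | machine 2] = (1+4+7+12)/4 = 6.
E[V | machine 3] = (2+7+12)/3 = 7.
E[V | machine 4] = (1+3+5+13+14)/5 = 36/5.
By the law of total expectation,
E[V] = (1/4)·(7/3) + (1/4)·(6) + (1/4)·(7) + (1/4)·(36/5) = 169/30.

169/30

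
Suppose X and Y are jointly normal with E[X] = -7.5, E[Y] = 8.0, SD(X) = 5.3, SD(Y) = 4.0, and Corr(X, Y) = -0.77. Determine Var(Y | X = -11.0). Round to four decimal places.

For a bivariate normal, Var(Y | X=x) = σ_Y²(1 − ρ²).
Var(Y | X=-11.0) = (4.0)²·(1 − (-0.77)²) = 16·0.4071 = 6.5136.

6.5136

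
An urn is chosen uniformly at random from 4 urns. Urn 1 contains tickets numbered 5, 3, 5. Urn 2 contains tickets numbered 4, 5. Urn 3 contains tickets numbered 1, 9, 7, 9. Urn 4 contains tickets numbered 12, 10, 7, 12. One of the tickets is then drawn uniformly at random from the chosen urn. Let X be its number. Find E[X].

307/48

E[X | urn 1] = (5+3+5)/3 = 13/3.
E[X | urn 2] = (4+5)/2 = 9/2.
E[X | urn 3] = (1+9+7+9)/4 = 13/2.
E[X | urn 4] = (12+10+7+12)/4 = 41/4.
E[X] = (1/4)·(13/3) + (1/4)·(9/2) + (1/4)·(13/2) + (1/4)·(41/4) = 307/48.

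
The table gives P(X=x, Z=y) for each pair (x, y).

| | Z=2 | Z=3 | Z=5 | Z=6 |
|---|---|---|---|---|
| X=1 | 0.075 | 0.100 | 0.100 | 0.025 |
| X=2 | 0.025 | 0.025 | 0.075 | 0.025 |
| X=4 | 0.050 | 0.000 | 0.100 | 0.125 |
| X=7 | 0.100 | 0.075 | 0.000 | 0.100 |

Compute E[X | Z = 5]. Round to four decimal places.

P(Z = 5) = 0.275.
Σ X·P over the event = 1·(0.100) + 2·(0.075) + 4·(0.100) = 0.650.
E[X | Z = 5] = (0.650) / (0.275) = 2.3636.

2.3636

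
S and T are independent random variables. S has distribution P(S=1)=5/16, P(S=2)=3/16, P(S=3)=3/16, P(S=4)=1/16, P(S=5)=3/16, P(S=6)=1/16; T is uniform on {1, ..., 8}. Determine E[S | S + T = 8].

P(S + T = 8) = 1/8.
Summing S·P(x,y) over outcomes with S + T = 8 gives 45/128.
E[S | S + T = 8] = (45/128) / (1/8) = 45/16.

45/16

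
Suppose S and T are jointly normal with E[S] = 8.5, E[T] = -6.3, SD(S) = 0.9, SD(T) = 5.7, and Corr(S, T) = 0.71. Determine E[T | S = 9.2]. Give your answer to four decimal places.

The regression of T on S has slope ρ·σ_T/σ_S and passes through (μ_S, μ_T).
E[T | S=9.2] = -6.3 + (0.71)·(5.7/0.9)·(9.2 − (8.5)) = -6.3 + (4.4967)·(0.7) = -3.1523.

-3.1523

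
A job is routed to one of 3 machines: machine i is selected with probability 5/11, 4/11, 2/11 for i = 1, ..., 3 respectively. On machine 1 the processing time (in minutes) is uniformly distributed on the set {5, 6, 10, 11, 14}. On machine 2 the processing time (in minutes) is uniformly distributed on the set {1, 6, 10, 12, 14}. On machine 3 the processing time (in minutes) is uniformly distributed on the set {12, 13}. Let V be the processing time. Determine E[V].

527/55

E[V | machine 1] = (5+6+10+11+14)/5 = 46/5.
E[V | machine 2] = (1+6+10+12+14)/5 = 43/5.
E[V | machine 3] = (12+13)/2 = 25/2.
By the law of total expectation,
E[V] = (5/11)·(46/5) + (4/11)·(43/5) + (2/11)·(25/2) = 527/55.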